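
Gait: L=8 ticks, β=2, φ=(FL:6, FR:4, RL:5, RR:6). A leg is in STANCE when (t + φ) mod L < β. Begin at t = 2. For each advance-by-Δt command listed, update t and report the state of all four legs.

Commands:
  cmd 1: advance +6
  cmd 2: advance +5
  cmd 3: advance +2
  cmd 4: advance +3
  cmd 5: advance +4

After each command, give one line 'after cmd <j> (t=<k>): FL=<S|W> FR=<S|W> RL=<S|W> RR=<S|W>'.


after cmd 1 (t=8): FL=W FR=W RL=W RR=W
after cmd 2 (t=13): FL=W FR=S RL=W RR=W
after cmd 3 (t=15): FL=W FR=W RL=W RR=W
after cmd 4 (t=18): FL=S FR=W RL=W RR=S
after cmd 5 (t=22): FL=W FR=W RL=W RR=W

start t=2: FL=S FR=W RL=W RR=S
cmd 1: advance +6 → t=8, phase=(6,4,5,6) → FL=W FR=W RL=W RR=W
cmd 2: advance +5 → t=13, phase=(3,1,2,3) → FL=W FR=S RL=W RR=W
cmd 3: advance +2 → t=15, phase=(5,3,4,5) → FL=W FR=W RL=W RR=W
cmd 4: advance +3 → t=18, phase=(0,6,7,0) → FL=S FR=W RL=W RR=S
cmd 5: advance +4 → t=22, phase=(4,2,3,4) → FL=W FR=W RL=W RR=W


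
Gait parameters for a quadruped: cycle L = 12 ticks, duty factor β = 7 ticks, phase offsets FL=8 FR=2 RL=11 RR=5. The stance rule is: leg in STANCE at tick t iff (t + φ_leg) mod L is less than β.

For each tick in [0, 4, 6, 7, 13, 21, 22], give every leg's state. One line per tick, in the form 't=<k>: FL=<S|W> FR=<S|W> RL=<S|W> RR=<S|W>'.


t=0: FL=W FR=S RL=W RR=S
t=4: FL=S FR=S RL=S RR=W
t=6: FL=S FR=W RL=S RR=W
t=7: FL=S FR=W RL=S RR=S
t=13: FL=W FR=S RL=S RR=S
t=21: FL=S FR=W RL=W RR=S
t=22: FL=S FR=S RL=W RR=S

t=0: phase=(8,2,11,5) vs β=7 → FL=W FR=S RL=W RR=S
t=4: phase=(0,6,3,9) vs β=7 → FL=S FR=S RL=S RR=W
t=6: phase=(2,8,5,11) vs β=7 → FL=S FR=W RL=S RR=W
t=7: phase=(3,9,6,0) vs β=7 → FL=S FR=W RL=S RR=S
t=13: phase=(9,3,0,6) vs β=7 → FL=W FR=S RL=S RR=S
t=21: phase=(5,11,8,2) vs β=7 → FL=S FR=W RL=W RR=S
t=22: phase=(6,0,9,3) vs β=7 → FL=S FR=S RL=W RR=S


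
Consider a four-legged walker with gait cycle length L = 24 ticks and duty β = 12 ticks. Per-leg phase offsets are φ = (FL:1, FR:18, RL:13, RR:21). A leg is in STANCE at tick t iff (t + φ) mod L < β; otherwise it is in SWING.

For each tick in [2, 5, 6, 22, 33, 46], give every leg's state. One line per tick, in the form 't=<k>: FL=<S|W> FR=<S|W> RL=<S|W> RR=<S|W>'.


t=2: FL=S FR=W RL=W RR=W
t=5: FL=S FR=W RL=W RR=S
t=6: FL=S FR=S RL=W RR=S
t=22: FL=W FR=W RL=S RR=W
t=33: FL=S FR=S RL=W RR=S
t=46: FL=W FR=W RL=S RR=W

t=2: phase=(3,20,15,23) vs β=12 → FL=S FR=W RL=W RR=W
t=5: phase=(6,23,18,2) vs β=12 → FL=S FR=W RL=W RR=S
t=6: phase=(7,0,19,3) vs β=12 → FL=S FR=S RL=W RR=S
t=22: phase=(23,16,11,19) vs β=12 → FL=W FR=W RL=S RR=W
t=33: phase=(10,3,22,6) vs β=12 → FL=S FR=S RL=W RR=S
t=46: phase=(23,16,11,19) vs β=12 → FL=W FR=W RL=S RR=W


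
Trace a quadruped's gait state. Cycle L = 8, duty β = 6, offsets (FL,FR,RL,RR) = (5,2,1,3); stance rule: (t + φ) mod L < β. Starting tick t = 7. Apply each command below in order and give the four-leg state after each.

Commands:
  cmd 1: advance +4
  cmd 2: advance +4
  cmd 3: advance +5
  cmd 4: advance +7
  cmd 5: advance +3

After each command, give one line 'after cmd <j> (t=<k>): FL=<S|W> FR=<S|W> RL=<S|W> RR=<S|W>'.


after cmd 1 (t=11): FL=S FR=S RL=S RR=W
after cmd 2 (t=15): FL=S FR=S RL=S RR=S
after cmd 3 (t=20): FL=S FR=W RL=S RR=W
after cmd 4 (t=27): FL=S FR=S RL=S RR=W
after cmd 5 (t=30): FL=S FR=S RL=W RR=S

start t=7: FL=S FR=S RL=S RR=S
cmd 1: advance +4 → t=11, phase=(0,5,4,6) → FL=S FR=S RL=S RR=W
cmd 2: advance +4 → t=15, phase=(4,1,0,2) → FL=S FR=S RL=S RR=S
cmd 3: advance +5 → t=20, phase=(1,6,5,7) → FL=S FR=W RL=S RR=W
cmd 4: advance +7 → t=27, phase=(0,5,4,6) → FL=S FR=S RL=S RR=W
cmd 5: advance +3 → t=30, phase=(3,0,7,1) → FL=S FR=S RL=W RR=S


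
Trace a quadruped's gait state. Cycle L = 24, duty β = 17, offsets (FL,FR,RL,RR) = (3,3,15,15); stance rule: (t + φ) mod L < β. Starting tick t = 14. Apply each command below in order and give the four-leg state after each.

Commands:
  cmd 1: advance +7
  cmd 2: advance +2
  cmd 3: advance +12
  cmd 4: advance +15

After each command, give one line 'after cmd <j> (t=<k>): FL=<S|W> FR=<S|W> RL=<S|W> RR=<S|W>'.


after cmd 1 (t=21): FL=S FR=S RL=S RR=S
after cmd 2 (t=23): FL=S FR=S RL=S RR=S
after cmd 3 (t=35): FL=S FR=S RL=S RR=S
after cmd 4 (t=50): FL=S FR=S RL=W RR=W

start t=14: FL=W FR=W RL=S RR=S
cmd 1: advance +7 → t=21, phase=(0,0,12,12) → FL=S FR=S RL=S RR=S
cmd 2: advance +2 → t=23, phase=(2,2,14,14) → FL=S FR=S RL=S RR=S
cmd 3: advance +12 → t=35, phase=(14,14,2,2) → FL=S FR=S RL=S RR=S
cmd 4: advance +15 → t=50, phase=(5,5,17,17) → FL=S FR=S RL=W RR=W


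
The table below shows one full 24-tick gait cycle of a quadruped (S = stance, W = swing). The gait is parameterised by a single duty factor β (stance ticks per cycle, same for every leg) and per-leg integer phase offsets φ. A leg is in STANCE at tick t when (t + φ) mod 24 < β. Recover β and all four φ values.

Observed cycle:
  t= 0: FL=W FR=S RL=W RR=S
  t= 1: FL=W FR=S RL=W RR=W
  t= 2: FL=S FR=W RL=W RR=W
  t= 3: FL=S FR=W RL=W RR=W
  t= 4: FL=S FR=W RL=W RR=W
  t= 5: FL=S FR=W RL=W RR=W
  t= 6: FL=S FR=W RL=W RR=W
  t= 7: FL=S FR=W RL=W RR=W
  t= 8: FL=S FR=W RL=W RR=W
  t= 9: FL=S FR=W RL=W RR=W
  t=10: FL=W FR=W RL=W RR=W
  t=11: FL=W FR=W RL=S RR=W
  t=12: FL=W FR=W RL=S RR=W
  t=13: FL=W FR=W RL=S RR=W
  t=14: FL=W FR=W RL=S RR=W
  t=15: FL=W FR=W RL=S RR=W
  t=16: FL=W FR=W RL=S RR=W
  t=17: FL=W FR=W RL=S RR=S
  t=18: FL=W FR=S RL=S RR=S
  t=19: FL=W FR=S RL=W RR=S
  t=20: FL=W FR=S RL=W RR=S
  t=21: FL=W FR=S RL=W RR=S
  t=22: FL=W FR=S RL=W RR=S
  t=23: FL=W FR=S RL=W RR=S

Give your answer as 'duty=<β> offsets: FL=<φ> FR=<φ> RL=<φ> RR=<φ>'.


duty=8 offsets: FL=22 FR=6 RL=13 RR=7

duty β = stance ticks per leg = 8
FL: stance ticks = 8; W→S at t=2 → φ=22
FR: stance ticks = 8; W→S at t=18 → φ=6
RL: stance ticks = 8; W→S at t=11 → φ=13
RR: stance ticks = 8; W→S at t=17 → φ=7


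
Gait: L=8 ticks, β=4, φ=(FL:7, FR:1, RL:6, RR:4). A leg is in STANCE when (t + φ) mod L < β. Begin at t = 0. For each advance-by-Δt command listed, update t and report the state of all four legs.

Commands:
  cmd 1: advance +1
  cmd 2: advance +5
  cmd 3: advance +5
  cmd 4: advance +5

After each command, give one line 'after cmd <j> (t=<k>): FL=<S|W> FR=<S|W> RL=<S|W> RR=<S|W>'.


start t=0: FL=W FR=S RL=W RR=W
cmd 1: advance +1 → t=1, phase=(0,2,7,5) → FL=S FR=S RL=W RR=W
cmd 2: advance +5 → t=6, phase=(5,7,4,2) → FL=W FR=W RL=W RR=S
cmd 3: advance +5 → t=11, phase=(2,4,1,7) → FL=S FR=W RL=S RR=W
cmd 4: advance +5 → t=16, phase=(7,1,6,4) → FL=W FR=S RL=W RR=W

after cmd 1 (t=1): FL=S FR=S RL=W RR=W
after cmd 2 (t=6): FL=W FR=W RL=W RR=S
after cmd 3 (t=11): FL=S FR=W RL=S RR=W
after cmd 4 (t=16): FL=W FR=S RL=W RR=W


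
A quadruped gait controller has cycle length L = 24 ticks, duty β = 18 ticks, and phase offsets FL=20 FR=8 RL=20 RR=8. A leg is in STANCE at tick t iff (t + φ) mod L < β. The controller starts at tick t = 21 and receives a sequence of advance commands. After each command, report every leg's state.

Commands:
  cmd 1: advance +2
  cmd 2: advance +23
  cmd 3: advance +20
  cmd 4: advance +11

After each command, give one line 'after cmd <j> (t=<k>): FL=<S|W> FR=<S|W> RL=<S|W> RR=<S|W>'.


after cmd 1 (t=23): FL=W FR=S RL=W RR=S
after cmd 2 (t=46): FL=W FR=S RL=W RR=S
after cmd 3 (t=66): FL=S FR=S RL=S RR=S
after cmd 4 (t=77): FL=S FR=S RL=S RR=S

start t=21: FL=S FR=S RL=S RR=S
cmd 1: advance +2 → t=23, phase=(19,7,19,7) → FL=W FR=S RL=W RR=S
cmd 2: advance +23 → t=46, phase=(18,6,18,6) → FL=W FR=S RL=W RR=S
cmd 3: advance +20 → t=66, phase=(14,2,14,2) → FL=S FR=S RL=S RR=S
cmd 4: advance +11 → t=77, phase=(1,13,1,13) → FL=S FR=S RL=S RR=S


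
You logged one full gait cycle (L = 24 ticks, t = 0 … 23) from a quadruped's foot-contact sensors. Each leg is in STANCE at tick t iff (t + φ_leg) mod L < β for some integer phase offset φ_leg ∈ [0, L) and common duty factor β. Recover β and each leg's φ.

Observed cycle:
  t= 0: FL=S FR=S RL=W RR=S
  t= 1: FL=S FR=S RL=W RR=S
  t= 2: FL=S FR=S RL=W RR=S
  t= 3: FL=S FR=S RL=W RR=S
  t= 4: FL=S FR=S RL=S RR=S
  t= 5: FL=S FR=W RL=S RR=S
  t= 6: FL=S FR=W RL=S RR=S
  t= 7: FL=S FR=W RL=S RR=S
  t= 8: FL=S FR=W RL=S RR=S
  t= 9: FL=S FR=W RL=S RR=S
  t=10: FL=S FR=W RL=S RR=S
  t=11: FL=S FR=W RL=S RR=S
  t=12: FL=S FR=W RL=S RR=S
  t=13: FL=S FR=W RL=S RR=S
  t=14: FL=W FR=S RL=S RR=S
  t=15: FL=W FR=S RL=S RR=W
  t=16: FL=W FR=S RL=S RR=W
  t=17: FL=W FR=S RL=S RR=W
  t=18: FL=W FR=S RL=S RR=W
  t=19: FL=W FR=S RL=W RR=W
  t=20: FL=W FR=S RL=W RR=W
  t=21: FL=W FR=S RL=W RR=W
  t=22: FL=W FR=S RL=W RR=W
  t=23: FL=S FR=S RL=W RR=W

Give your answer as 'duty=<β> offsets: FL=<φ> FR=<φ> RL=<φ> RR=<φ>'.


duty β = stance ticks per leg = 15
FL: stance ticks = 15; W→S at t=23 → φ=1
FR: stance ticks = 15; W→S at t=14 → φ=10
RL: stance ticks = 15; W→S at t=4 → φ=20
RR: stance ticks = 15; W→S at t=0 → φ=0

duty=15 offsets: FL=1 FR=10 RL=20 RR=0


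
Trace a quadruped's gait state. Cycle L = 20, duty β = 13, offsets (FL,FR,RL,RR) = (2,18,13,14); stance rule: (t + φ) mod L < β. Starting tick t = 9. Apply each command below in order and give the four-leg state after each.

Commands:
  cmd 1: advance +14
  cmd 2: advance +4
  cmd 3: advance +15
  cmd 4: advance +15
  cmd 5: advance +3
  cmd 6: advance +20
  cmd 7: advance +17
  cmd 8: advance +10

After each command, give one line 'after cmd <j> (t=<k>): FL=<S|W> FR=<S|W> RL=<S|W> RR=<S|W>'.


start t=9: FL=S FR=S RL=S RR=S
cmd 1: advance +14 → t=23, phase=(5,1,16,17) → FL=S FR=S RL=W RR=W
cmd 2: advance +4 → t=27, phase=(9,5,0,1) → FL=S FR=S RL=S RR=S
cmd 3: advance +15 → t=42, phase=(4,0,15,16) → FL=S FR=S RL=W RR=W
cmd 4: advance +15 → t=57, phase=(19,15,10,11) → FL=W FR=W RL=S RR=S
cmd 5: advance +3 → t=60, phase=(2,18,13,14) → FL=S FR=W RL=W RR=W
cmd 6: advance +20 → t=80, phase=(2,18,13,14) → FL=S FR=W RL=W RR=W
cmd 7: advance +17 → t=97, phase=(19,15,10,11) → FL=W FR=W RL=S RR=S
cmd 8: advance +10 → t=107, phase=(9,5,0,1) → FL=S FR=S RL=S RR=S

after cmd 1 (t=23): FL=S FR=S RL=W RR=W
after cmd 2 (t=27): FL=S FR=S RL=S RR=S
after cmd 3 (t=42): FL=S FR=S RL=W RR=W
after cmd 4 (t=57): FL=W FR=W RL=S RR=S
after cmd 5 (t=60): FL=S FR=W RL=W RR=W
after cmd 6 (t=80): FL=S FR=W RL=W RR=W
after cmd 7 (t=97): FL=W FR=W RL=S RR=S
after cmd 8 (t=107): FL=S FR=S RL=S RR=S


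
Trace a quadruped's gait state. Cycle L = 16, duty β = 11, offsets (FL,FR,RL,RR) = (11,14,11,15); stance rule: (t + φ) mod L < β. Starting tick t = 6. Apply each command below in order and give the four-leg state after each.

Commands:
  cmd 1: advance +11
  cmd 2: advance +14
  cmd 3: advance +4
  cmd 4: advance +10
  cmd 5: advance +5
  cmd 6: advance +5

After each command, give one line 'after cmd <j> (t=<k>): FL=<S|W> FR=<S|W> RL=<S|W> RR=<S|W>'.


start t=6: FL=S FR=S RL=S RR=S
cmd 1: advance +11 → t=17, phase=(12,15,12,0) → FL=W FR=W RL=W RR=S
cmd 2: advance +14 → t=31, phase=(10,13,10,14) → FL=S FR=W RL=S RR=W
cmd 3: advance +4 → t=35, phase=(14,1,14,2) → FL=W FR=S RL=W RR=S
cmd 4: advance +10 → t=45, phase=(8,11,8,12) → FL=S FR=W RL=S RR=W
cmd 5: advance +5 → t=50, phase=(13,0,13,1) → FL=W FR=S RL=W RR=S
cmd 6: advance +5 → t=55, phase=(2,5,2,6) → FL=S FR=S RL=S RR=S

after cmd 1 (t=17): FL=W FR=W RL=W RR=S
after cmd 2 (t=31): FL=S FR=W RL=S RR=W
after cmd 3 (t=35): FL=W FR=S RL=W RR=S
after cmd 4 (t=45): FL=S FR=W RL=S RR=W
after cmd 5 (t=50): FL=W FR=S RL=W RR=S
after cmd 6 (t=55): FL=S FR=S RL=S RR=S


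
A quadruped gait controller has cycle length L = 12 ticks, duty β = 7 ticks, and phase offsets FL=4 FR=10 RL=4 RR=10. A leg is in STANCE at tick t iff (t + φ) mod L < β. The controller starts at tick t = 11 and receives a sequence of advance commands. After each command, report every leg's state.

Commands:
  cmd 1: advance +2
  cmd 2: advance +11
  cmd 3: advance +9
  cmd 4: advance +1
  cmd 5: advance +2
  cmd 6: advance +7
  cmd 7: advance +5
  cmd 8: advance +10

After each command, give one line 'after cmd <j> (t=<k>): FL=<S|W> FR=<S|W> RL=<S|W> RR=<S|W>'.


start t=11: FL=S FR=W RL=S RR=W
cmd 1: advance +2 → t=13, phase=(5,11,5,11) → FL=S FR=W RL=S RR=W
cmd 2: advance +11 → t=24, phase=(4,10,4,10) → FL=S FR=W RL=S RR=W
cmd 3: advance +9 → t=33, phase=(1,7,1,7) → FL=S FR=W RL=S RR=W
cmd 4: advance +1 → t=34, phase=(2,8,2,8) → FL=S FR=W RL=S RR=W
cmd 5: advance +2 → t=36, phase=(4,10,4,10) → FL=S FR=W RL=S RR=W
cmd 6: advance +7 → t=43, phase=(11,5,11,5) → FL=W FR=S RL=W RR=S
cmd 7: advance +5 → t=48, phase=(4,10,4,10) → FL=S FR=W RL=S RR=W
cmd 8: advance +10 → t=58, phase=(2,8,2,8) → FL=S FR=W RL=S RR=W

after cmd 1 (t=13): FL=S FR=W RL=S RR=W
after cmd 2 (t=24): FL=S FR=W RL=S RR=W
after cmd 3 (t=33): FL=S FR=W RL=S RR=W
after cmd 4 (t=34): FL=S FR=W RL=S RR=W
after cmd 5 (t=36): FL=S FR=W RL=S RR=W
after cmd 6 (t=43): FL=W FR=S RL=W RR=S
after cmd 7 (t=48): FL=S FR=W RL=S RR=W
after cmd 8 (t=58): FL=S FR=W RL=S RR=W


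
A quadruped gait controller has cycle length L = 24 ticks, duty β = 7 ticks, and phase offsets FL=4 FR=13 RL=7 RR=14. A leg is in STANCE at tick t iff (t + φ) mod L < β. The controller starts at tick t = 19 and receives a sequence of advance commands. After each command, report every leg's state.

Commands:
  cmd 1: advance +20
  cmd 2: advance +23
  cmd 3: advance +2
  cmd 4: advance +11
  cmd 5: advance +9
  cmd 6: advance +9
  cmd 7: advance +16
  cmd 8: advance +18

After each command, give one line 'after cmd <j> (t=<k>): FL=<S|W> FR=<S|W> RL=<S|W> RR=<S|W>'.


start t=19: FL=W FR=W RL=S RR=W
cmd 1: advance +20 → t=39, phase=(19,4,22,5) → FL=W FR=S RL=W RR=S
cmd 2: advance +23 → t=62, phase=(18,3,21,4) → FL=W FR=S RL=W RR=S
cmd 3: advance +2 → t=64, phase=(20,5,23,6) → FL=W FR=S RL=W RR=S
cmd 4: advance +11 → t=75, phase=(7,16,10,17) → FL=W FR=W RL=W RR=W
cmd 5: advance +9 → t=84, phase=(16,1,19,2) → FL=W FR=S RL=W RR=S
cmd 6: advance +9 → t=93, phase=(1,10,4,11) → FL=S FR=W RL=S RR=W
cmd 7: advance +16 → t=109, phase=(17,2,20,3) → FL=W FR=S RL=W RR=S
cmd 8: advance +18 → t=127, phase=(11,20,14,21) → FL=W FR=W RL=W RR=W

after cmd 1 (t=39): FL=W FR=S RL=W RR=S
after cmd 2 (t=62): FL=W FR=S RL=W RR=S
after cmd 3 (t=64): FL=W FR=S RL=W RR=S
after cmd 4 (t=75): FL=W FR=W RL=W RR=W
after cmd 5 (t=84): FL=W FR=S RL=W RR=S
after cmd 6 (t=93): FL=S FR=W RL=S RR=W
after cmd 7 (t=109): FL=W FR=S RL=W RR=S
after cmd 8 (t=127): FL=W FR=W RL=W RR=W


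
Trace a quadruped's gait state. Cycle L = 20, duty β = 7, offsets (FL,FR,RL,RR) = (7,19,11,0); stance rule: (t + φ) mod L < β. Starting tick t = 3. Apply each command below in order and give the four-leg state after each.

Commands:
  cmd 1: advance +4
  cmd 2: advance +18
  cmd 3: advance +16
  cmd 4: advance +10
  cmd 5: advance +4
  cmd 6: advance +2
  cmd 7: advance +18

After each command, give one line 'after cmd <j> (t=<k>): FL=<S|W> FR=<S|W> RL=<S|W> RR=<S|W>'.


after cmd 1 (t=7): FL=W FR=S RL=W RR=W
after cmd 2 (t=25): FL=W FR=S RL=W RR=S
after cmd 3 (t=41): FL=W FR=S RL=W RR=S
after cmd 4 (t=51): FL=W FR=W RL=S RR=W
after cmd 5 (t=55): FL=S FR=W RL=S RR=W
after cmd 6 (t=57): FL=S FR=W RL=W RR=W
after cmd 7 (t=75): FL=S FR=W RL=S RR=W

start t=3: FL=W FR=S RL=W RR=S
cmd 1: advance +4 → t=7, phase=(14,6,18,7) → FL=W FR=S RL=W RR=W
cmd 2: advance +18 → t=25, phase=(12,4,16,5) → FL=W FR=S RL=W RR=S
cmd 3: advance +16 → t=41, phase=(8,0,12,1) → FL=W FR=S RL=W RR=S
cmd 4: advance +10 → t=51, phase=(18,10,2,11) → FL=W FR=W RL=S RR=W
cmd 5: advance +4 → t=55, phase=(2,14,6,15) → FL=S FR=W RL=S RR=W
cmd 6: advance +2 → t=57, phase=(4,16,8,17) → FL=S FR=W RL=W RR=W
cmd 7: advance +18 → t=75, phase=(2,14,6,15) → FL=S FR=W RL=S RR=W


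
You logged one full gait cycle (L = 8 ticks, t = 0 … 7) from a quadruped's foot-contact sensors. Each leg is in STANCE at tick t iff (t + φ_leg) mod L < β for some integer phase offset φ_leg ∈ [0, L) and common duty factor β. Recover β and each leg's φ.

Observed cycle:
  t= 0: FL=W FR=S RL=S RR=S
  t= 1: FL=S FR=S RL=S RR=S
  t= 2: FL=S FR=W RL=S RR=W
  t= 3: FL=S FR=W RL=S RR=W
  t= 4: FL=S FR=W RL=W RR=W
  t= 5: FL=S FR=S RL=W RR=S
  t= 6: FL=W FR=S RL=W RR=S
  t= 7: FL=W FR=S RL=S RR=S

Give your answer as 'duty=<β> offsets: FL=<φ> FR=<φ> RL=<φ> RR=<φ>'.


duty=5 offsets: FL=7 FR=3 RL=1 RR=3

duty β = stance ticks per leg = 5
FL: stance ticks = 5; W→S at t=1 → φ=7
FR: stance ticks = 5; W→S at t=5 → φ=3
RL: stance ticks = 5; W→S at t=7 → φ=1
RR: stance ticks = 5; W→S at t=5 → φ=3


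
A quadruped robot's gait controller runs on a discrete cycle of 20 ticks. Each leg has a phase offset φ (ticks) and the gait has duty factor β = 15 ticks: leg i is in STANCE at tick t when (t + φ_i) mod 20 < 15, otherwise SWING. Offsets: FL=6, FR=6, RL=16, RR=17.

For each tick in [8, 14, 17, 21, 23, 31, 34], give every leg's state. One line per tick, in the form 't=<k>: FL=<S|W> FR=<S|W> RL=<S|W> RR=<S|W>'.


t=8: FL=S FR=S RL=S RR=S
t=14: FL=S FR=S RL=S RR=S
t=17: FL=S FR=S RL=S RR=S
t=21: FL=S FR=S RL=W RR=W
t=23: FL=S FR=S RL=W RR=S
t=31: FL=W FR=W RL=S RR=S
t=34: FL=S FR=S RL=S RR=S

t=8: phase=(14,14,4,5) vs β=15 → FL=S FR=S RL=S RR=S
t=14: phase=(0,0,10,11) vs β=15 → FL=S FR=S RL=S RR=S
t=17: phase=(3,3,13,14) vs β=15 → FL=S FR=S RL=S RR=S
t=21: phase=(7,7,17,18) vs β=15 → FL=S FR=S RL=W RR=W
t=23: phase=(9,9,19,0) vs β=15 → FL=S FR=S RL=W RR=S
t=31: phase=(17,17,7,8) vs β=15 → FL=W FR=W RL=S RR=S
t=34: phase=(0,0,10,11) vs β=15 → FL=S FR=S RL=S RR=S


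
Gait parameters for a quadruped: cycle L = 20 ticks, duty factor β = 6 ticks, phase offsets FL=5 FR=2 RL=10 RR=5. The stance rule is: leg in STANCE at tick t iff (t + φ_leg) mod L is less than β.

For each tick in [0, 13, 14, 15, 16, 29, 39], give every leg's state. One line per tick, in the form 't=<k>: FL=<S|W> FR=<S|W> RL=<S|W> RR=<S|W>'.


t=0: phase=(5,2,10,5) vs β=6 → FL=S FR=S RL=W RR=S
t=13: phase=(18,15,3,18) vs β=6 → FL=W FR=W RL=S RR=W
t=14: phase=(19,16,4,19) vs β=6 → FL=W FR=W RL=S RR=W
t=15: phase=(0,17,5,0) vs β=6 → FL=S FR=W RL=S RR=S
t=16: phase=(1,18,6,1) vs β=6 → FL=S FR=W RL=W RR=S
t=29: phase=(14,11,19,14) vs β=6 → FL=W FR=W RL=W RR=W
t=39: phase=(4,1,9,4) vs β=6 → FL=S FR=S RL=W RR=S

t=0: FL=S FR=S RL=W RR=S
t=13: FL=W FR=W RL=S RR=W
t=14: FL=W FR=W RL=S RR=W
t=15: FL=S FR=W RL=S RR=S
t=16: FL=S FR=W RL=W RR=S
t=29: FL=W FR=W RL=W RR=W
t=39: FL=S FR=S RL=W RR=S


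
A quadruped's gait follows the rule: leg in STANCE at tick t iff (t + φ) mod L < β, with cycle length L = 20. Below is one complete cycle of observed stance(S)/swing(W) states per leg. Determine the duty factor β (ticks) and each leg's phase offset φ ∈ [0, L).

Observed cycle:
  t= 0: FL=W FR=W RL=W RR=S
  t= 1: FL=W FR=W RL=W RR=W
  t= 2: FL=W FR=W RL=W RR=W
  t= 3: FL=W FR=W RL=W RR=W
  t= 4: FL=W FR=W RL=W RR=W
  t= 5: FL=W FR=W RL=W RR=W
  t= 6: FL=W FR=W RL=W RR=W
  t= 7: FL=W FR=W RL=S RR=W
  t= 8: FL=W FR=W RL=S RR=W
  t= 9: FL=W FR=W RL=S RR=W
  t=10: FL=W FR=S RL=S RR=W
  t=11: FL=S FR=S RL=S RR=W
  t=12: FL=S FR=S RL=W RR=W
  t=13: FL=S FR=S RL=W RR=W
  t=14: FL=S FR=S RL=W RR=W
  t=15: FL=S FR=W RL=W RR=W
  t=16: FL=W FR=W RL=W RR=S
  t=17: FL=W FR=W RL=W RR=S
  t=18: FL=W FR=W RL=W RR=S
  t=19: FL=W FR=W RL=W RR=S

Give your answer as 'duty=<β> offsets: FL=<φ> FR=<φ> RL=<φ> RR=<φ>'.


duty β = stance ticks per leg = 5
FL: stance ticks = 5; W→S at t=11 → φ=9
FR: stance ticks = 5; W→S at t=10 → φ=10
RL: stance ticks = 5; W→S at t=7 → φ=13
RR: stance ticks = 5; W→S at t=16 → φ=4

duty=5 offsets: FL=9 FR=10 RL=13 RR=4


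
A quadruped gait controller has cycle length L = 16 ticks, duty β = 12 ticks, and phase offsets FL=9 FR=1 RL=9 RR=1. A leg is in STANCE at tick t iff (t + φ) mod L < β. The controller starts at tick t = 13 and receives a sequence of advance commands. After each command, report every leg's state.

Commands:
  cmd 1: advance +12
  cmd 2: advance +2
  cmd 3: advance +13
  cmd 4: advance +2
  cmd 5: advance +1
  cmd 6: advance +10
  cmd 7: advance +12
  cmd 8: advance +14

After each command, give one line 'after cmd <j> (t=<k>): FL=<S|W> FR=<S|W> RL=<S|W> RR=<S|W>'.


after cmd 1 (t=25): FL=S FR=S RL=S RR=S
after cmd 2 (t=27): FL=S FR=W RL=S RR=W
after cmd 3 (t=40): FL=S FR=S RL=S RR=S
after cmd 4 (t=42): FL=S FR=S RL=S RR=S
after cmd 5 (t=43): FL=S FR=W RL=S RR=W
after cmd 6 (t=53): FL=W FR=S RL=W RR=S
after cmd 7 (t=65): FL=S FR=S RL=S RR=S
after cmd 8 (t=79): FL=S FR=S RL=S RR=S

start t=13: FL=S FR=W RL=S RR=W
cmd 1: advance +12 → t=25, phase=(2,10,2,10) → FL=S FR=S RL=S RR=S
cmd 2: advance +2 → t=27, phase=(4,12,4,12) → FL=S FR=W RL=S RR=W
cmd 3: advance +13 → t=40, phase=(1,9,1,9) → FL=S FR=S RL=S RR=S
cmd 4: advance +2 → t=42, phase=(3,11,3,11) → FL=S FR=S RL=S RR=S
cmd 5: advance +1 → t=43, phase=(4,12,4,12) → FL=S FR=W RL=S RR=W
cmd 6: advance +10 → t=53, phase=(14,6,14,6) → FL=W FR=S RL=W RR=S
cmd 7: advance +12 → t=65, phase=(10,2,10,2) → FL=S FR=S RL=S RR=S
cmd 8: advance +14 → t=79, phase=(8,0,8,0) → FL=S FR=S RL=S RR=S


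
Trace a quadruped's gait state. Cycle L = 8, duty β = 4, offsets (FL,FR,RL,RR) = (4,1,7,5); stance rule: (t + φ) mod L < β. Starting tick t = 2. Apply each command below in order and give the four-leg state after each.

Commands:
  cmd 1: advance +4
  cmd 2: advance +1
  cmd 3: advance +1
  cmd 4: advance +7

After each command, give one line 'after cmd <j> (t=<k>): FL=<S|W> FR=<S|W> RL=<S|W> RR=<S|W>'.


after cmd 1 (t=6): FL=S FR=W RL=W RR=S
after cmd 2 (t=7): FL=S FR=S RL=W RR=W
after cmd 3 (t=8): FL=W FR=S RL=W RR=W
after cmd 4 (t=15): FL=S FR=S RL=W RR=W

start t=2: FL=W FR=S RL=S RR=W
cmd 1: advance +4 → t=6, phase=(2,7,5,3) → FL=S FR=W RL=W RR=S
cmd 2: advance +1 → t=7, phase=(3,0,6,4) → FL=S FR=S RL=W RR=W
cmd 3: advance +1 → t=8, phase=(4,1,7,5) → FL=W FR=S RL=W RR=W
cmd 4: advance +7 → t=15, phase=(3,0,6,4) → FL=S FR=S RL=W RR=W


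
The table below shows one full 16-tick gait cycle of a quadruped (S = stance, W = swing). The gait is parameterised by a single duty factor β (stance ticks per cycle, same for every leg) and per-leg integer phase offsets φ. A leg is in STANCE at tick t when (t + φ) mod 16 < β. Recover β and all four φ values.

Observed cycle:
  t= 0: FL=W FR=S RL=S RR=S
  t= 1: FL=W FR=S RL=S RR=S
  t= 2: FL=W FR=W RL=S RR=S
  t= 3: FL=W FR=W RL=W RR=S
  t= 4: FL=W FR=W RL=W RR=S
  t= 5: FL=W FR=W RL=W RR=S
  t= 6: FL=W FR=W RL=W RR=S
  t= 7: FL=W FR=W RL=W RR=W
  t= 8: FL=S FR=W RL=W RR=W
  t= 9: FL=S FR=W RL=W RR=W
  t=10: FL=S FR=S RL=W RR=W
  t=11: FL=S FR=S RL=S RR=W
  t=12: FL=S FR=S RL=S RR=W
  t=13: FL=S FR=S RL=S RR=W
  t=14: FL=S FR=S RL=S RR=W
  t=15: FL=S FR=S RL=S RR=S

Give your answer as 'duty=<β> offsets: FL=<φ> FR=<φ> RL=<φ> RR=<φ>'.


duty β = stance ticks per leg = 8
FL: stance ticks = 8; W→S at t=8 → φ=8
FR: stance ticks = 8; W→S at t=10 → φ=6
RL: stance ticks = 8; W→S at t=11 → φ=5
RR: stance ticks = 8; W→S at t=15 → φ=1

duty=8 offsets: FL=8 FR=6 RL=5 RR=1


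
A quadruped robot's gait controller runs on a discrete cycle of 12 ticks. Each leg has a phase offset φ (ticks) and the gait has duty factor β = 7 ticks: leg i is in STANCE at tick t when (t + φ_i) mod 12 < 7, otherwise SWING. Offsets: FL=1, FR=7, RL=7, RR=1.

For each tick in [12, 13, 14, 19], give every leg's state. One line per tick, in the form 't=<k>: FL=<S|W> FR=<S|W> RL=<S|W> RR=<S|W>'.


t=12: FL=S FR=W RL=W RR=S
t=13: FL=S FR=W RL=W RR=S
t=14: FL=S FR=W RL=W RR=S
t=19: FL=W FR=S RL=S RR=W

t=12: phase=(1,7,7,1) vs β=7 → FL=S FR=W RL=W RR=S
t=13: phase=(2,8,8,2) vs β=7 → FL=S FR=W RL=W RR=S
t=14: phase=(3,9,9,3) vs β=7 → FL=S FR=W RL=W RR=S
t=19: phase=(8,2,2,8) vs β=7 → FL=W FR=S RL=S RR=W


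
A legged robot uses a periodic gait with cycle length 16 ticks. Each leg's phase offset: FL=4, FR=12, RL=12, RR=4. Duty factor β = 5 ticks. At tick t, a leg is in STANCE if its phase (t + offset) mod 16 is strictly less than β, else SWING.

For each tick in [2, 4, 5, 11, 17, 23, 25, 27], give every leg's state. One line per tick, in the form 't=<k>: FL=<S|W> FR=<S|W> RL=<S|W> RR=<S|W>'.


t=2: FL=W FR=W RL=W RR=W
t=4: FL=W FR=S RL=S RR=W
t=5: FL=W FR=S RL=S RR=W
t=11: FL=W FR=W RL=W RR=W
t=17: FL=W FR=W RL=W RR=W
t=23: FL=W FR=S RL=S RR=W
t=25: FL=W FR=W RL=W RR=W
t=27: FL=W FR=W RL=W RR=W

t=2: phase=(6,14,14,6) vs β=5 → FL=W FR=W RL=W RR=W
t=4: phase=(8,0,0,8) vs β=5 → FL=W FR=S RL=S RR=W
t=5: phase=(9,1,1,9) vs β=5 → FL=W FR=S RL=S RR=W
t=11: phase=(15,7,7,15) vs β=5 → FL=W FR=W RL=W RR=W
t=17: phase=(5,13,13,5) vs β=5 → FL=W FR=W RL=W RR=W
t=23: phase=(11,3,3,11) vs β=5 → FL=W FR=S RL=S RR=W
t=25: phase=(13,5,5,13) vs β=5 → FL=W FR=W RL=W RR=W
t=27: phase=(15,7,7,15) vs β=5 → FL=W FR=W RL=W RR=W


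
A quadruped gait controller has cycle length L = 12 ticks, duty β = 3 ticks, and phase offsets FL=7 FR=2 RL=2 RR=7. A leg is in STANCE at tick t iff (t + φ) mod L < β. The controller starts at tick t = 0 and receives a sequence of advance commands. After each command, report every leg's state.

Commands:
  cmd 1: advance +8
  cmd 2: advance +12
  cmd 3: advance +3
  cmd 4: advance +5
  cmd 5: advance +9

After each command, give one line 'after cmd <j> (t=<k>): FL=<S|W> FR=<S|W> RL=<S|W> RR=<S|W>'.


start t=0: FL=W FR=S RL=S RR=W
cmd 1: advance +8 → t=8, phase=(3,10,10,3) → FL=W FR=W RL=W RR=W
cmd 2: advance +12 → t=20, phase=(3,10,10,3) → FL=W FR=W RL=W RR=W
cmd 3: advance +3 → t=23, phase=(6,1,1,6) → FL=W FR=S RL=S RR=W
cmd 4: advance +5 → t=28, phase=(11,6,6,11) → FL=W FR=W RL=W RR=W
cmd 5: advance +9 → t=37, phase=(8,3,3,8) → FL=W FR=W RL=W RR=W

after cmd 1 (t=8): FL=W FR=W RL=W RR=W
after cmd 2 (t=20): FL=W FR=W RL=W RR=W
after cmd 3 (t=23): FL=W FR=S RL=S RR=W
after cmd 4 (t=28): FL=W FR=W RL=W RR=W
after cmd 5 (t=37): FL=W FR=W RL=W RR=W


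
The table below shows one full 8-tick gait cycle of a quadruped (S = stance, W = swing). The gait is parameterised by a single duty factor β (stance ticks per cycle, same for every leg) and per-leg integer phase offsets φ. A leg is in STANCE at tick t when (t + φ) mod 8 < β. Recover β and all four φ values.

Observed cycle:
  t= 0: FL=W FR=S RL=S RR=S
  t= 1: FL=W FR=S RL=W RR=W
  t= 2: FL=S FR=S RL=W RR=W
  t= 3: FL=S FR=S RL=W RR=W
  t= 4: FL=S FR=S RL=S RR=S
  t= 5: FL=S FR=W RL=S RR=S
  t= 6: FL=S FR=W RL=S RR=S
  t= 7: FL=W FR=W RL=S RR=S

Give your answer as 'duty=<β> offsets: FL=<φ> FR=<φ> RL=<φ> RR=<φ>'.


duty β = stance ticks per leg = 5
FL: stance ticks = 5; W→S at t=2 → φ=6
FR: stance ticks = 5; W→S at t=0 → φ=0
RL: stance ticks = 5; W→S at t=4 → φ=4
RR: stance ticks = 5; W→S at t=4 → φ=4

duty=5 offsets: FL=6 FR=0 RL=4 RR=4


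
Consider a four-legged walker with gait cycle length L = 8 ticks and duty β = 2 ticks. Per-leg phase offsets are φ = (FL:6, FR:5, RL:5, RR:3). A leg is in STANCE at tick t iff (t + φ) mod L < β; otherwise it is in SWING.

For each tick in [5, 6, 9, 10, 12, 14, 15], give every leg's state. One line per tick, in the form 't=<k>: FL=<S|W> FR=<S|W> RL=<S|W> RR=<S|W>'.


t=5: FL=W FR=W RL=W RR=S
t=6: FL=W FR=W RL=W RR=S
t=9: FL=W FR=W RL=W RR=W
t=10: FL=S FR=W RL=W RR=W
t=12: FL=W FR=S RL=S RR=W
t=14: FL=W FR=W RL=W RR=S
t=15: FL=W FR=W RL=W RR=W

t=5: phase=(3,2,2,0) vs β=2 → FL=W FR=W RL=W RR=S
t=6: phase=(4,3,3,1) vs β=2 → FL=W FR=W RL=W RR=S
t=9: phase=(7,6,6,4) vs β=2 → FL=W FR=W RL=W RR=W
t=10: phase=(0,7,7,5) vs β=2 → FL=S FR=W RL=W RR=W
t=12: phase=(2,1,1,7) vs β=2 → FL=W FR=S RL=S RR=W
t=14: phase=(4,3,3,1) vs β=2 → FL=W FR=W RL=W RR=S
t=15: phase=(5,4,4,2) vs β=2 → FL=W FR=W RL=W RR=W


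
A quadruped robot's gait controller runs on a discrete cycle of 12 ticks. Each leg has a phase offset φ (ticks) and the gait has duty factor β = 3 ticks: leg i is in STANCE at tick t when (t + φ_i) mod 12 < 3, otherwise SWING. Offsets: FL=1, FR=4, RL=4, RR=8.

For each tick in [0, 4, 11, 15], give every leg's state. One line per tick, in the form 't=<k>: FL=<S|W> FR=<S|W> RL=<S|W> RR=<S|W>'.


t=0: FL=S FR=W RL=W RR=W
t=4: FL=W FR=W RL=W RR=S
t=11: FL=S FR=W RL=W RR=W
t=15: FL=W FR=W RL=W RR=W

t=0: phase=(1,4,4,8) vs β=3 → FL=S FR=W RL=W RR=W
t=4: phase=(5,8,8,0) vs β=3 → FL=W FR=W RL=W RR=S
t=11: phase=(0,3,3,7) vs β=3 → FL=S FR=W RL=W RR=W
t=15: phase=(4,7,7,11) vs β=3 → FL=W FR=W RL=W RR=W


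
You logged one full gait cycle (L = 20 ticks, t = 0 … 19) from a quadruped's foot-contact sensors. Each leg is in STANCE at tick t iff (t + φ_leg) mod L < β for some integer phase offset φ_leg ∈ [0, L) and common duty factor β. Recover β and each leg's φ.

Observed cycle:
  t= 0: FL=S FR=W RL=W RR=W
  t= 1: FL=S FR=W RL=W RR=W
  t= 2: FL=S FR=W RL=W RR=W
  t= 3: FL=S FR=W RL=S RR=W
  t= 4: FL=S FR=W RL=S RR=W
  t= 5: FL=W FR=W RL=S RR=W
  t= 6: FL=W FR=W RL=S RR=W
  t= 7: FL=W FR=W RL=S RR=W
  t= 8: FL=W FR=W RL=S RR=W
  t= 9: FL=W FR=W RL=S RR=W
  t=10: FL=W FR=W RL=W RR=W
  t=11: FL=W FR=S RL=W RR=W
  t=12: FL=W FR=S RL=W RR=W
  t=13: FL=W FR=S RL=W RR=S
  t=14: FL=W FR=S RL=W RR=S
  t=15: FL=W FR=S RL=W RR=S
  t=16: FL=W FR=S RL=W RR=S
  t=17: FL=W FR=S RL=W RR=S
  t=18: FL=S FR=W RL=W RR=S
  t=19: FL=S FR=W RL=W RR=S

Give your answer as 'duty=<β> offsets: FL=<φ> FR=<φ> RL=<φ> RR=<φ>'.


duty=7 offsets: FL=2 FR=9 RL=17 RR=7

duty β = stance ticks per leg = 7
FL: stance ticks = 7; W→S at t=18 → φ=2
FR: stance ticks = 7; W→S at t=11 → φ=9
RL: stance ticks = 7; W→S at t=3 → φ=17
RR: stance ticks = 7; W→S at t=13 → φ=7


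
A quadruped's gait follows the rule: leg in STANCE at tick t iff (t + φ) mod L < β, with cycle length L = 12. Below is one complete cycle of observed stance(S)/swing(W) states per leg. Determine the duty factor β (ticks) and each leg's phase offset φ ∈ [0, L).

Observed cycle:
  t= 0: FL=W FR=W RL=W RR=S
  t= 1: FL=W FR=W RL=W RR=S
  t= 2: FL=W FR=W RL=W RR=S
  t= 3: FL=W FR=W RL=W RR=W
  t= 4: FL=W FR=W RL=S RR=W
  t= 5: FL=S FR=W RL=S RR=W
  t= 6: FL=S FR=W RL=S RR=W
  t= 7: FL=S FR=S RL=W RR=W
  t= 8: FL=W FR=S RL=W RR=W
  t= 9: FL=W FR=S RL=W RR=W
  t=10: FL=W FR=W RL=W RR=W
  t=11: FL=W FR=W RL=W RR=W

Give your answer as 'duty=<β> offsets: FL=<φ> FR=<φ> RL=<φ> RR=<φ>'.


duty β = stance ticks per leg = 3
FL: stance ticks = 3; W→S at t=5 → φ=7
FR: stance ticks = 3; W→S at t=7 → φ=5
RL: stance ticks = 3; W→S at t=4 → φ=8
RR: stance ticks = 3; W→S at t=0 → φ=0

duty=3 offsets: FL=7 FR=5 RL=8 RR=0


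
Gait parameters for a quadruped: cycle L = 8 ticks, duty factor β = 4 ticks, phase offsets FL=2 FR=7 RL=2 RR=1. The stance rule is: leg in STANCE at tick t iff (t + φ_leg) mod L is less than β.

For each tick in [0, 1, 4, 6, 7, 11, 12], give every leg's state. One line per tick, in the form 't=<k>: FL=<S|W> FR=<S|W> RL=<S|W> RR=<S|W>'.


t=0: phase=(2,7,2,1) vs β=4 → FL=S FR=W RL=S RR=S
t=1: phase=(3,0,3,2) vs β=4 → FL=S FR=S RL=S RR=S
t=4: phase=(6,3,6,5) vs β=4 → FL=W FR=S RL=W RR=W
t=6: phase=(0,5,0,7) vs β=4 → FL=S FR=W RL=S RR=W
t=7: phase=(1,6,1,0) vs β=4 → FL=S FR=W RL=S RR=S
t=11: phase=(5,2,5,4) vs β=4 → FL=W FR=S RL=W RR=W
t=12: phase=(6,3,6,5) vs β=4 → FL=W FR=S RL=W RR=W

t=0: FL=S FR=W RL=S RR=S
t=1: FL=S FR=S RL=S RR=S
t=4: FL=W FR=S RL=W RR=W
t=6: FL=S FR=W RL=S RR=W
t=7: FL=S FR=W RL=S RR=S
t=11: FL=W FR=S RL=W RR=W
t=12: FL=W FR=S RL=W RR=W


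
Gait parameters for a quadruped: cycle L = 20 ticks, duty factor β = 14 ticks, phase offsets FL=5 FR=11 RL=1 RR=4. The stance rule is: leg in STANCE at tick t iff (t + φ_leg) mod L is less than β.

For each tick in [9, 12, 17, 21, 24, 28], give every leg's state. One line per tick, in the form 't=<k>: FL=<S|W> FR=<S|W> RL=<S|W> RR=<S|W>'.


t=9: FL=W FR=S RL=S RR=S
t=12: FL=W FR=S RL=S RR=W
t=17: FL=S FR=S RL=W RR=S
t=21: FL=S FR=S RL=S RR=S
t=24: FL=S FR=W RL=S RR=S
t=28: FL=S FR=W RL=S RR=S

t=9: phase=(14,0,10,13) vs β=14 → FL=W FR=S RL=S RR=S
t=12: phase=(17,3,13,16) vs β=14 → FL=W FR=S RL=S RR=W
t=17: phase=(2,8,18,1) vs β=14 → FL=S FR=S RL=W RR=S
t=21: phase=(6,12,2,5) vs β=14 → FL=S FR=S RL=S RR=S
t=24: phase=(9,15,5,8) vs β=14 → FL=S FR=W RL=S RR=S
t=28: phase=(13,19,9,12) vs β=14 → FL=S FR=W RL=S RR=S


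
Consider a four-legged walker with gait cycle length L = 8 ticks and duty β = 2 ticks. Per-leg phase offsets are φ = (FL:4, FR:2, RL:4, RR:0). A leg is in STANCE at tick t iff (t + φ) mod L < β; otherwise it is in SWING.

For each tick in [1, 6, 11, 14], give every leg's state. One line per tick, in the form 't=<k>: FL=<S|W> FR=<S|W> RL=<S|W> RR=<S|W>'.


t=1: phase=(5,3,5,1) vs β=2 → FL=W FR=W RL=W RR=S
t=6: phase=(2,0,2,6) vs β=2 → FL=W FR=S RL=W RR=W
t=11: phase=(7,5,7,3) vs β=2 → FL=W FR=W RL=W RR=W
t=14: phase=(2,0,2,6) vs β=2 → FL=W FR=S RL=W RR=W

t=1: FL=W FR=W RL=W RR=S
t=6: FL=W FR=S RL=W RR=W
t=11: FL=W FR=W RL=W RR=W
t=14: FL=W FR=S RL=W RR=W


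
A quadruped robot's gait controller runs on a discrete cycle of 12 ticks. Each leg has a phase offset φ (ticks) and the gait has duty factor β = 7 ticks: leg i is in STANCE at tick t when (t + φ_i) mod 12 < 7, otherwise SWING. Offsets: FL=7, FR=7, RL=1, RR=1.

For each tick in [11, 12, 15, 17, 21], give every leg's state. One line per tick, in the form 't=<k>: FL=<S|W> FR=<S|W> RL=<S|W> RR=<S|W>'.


t=11: FL=S FR=S RL=S RR=S
t=12: FL=W FR=W RL=S RR=S
t=15: FL=W FR=W RL=S RR=S
t=17: FL=S FR=S RL=S RR=S
t=21: FL=S FR=S RL=W RR=W

t=11: phase=(6,6,0,0) vs β=7 → FL=S FR=S RL=S RR=S
t=12: phase=(7,7,1,1) vs β=7 → FL=W FR=W RL=S RR=S
t=15: phase=(10,10,4,4) vs β=7 → FL=W FR=W RL=S RR=S
t=17: phase=(0,0,6,6) vs β=7 → FL=S FR=S RL=S RR=S
t=21: phase=(4,4,10,10) vs β=7 → FL=S FR=S RL=W RR=W


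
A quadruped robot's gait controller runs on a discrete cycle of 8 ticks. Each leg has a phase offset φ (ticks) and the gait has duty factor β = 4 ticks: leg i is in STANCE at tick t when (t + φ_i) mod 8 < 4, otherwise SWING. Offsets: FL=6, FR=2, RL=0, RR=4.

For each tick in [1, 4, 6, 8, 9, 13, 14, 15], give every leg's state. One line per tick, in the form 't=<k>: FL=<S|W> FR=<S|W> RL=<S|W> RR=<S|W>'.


t=1: phase=(7,3,1,5) vs β=4 → FL=W FR=S RL=S RR=W
t=4: phase=(2,6,4,0) vs β=4 → FL=S FR=W RL=W RR=S
t=6: phase=(4,0,6,2) vs β=4 → FL=W FR=S RL=W RR=S
t=8: phase=(6,2,0,4) vs β=4 → FL=W FR=S RL=S RR=W
t=9: phase=(7,3,1,5) vs β=4 → FL=W FR=S RL=S RR=W
t=13: phase=(3,7,5,1) vs β=4 → FL=S FR=W RL=W RR=S
t=14: phase=(4,0,6,2) vs β=4 → FL=W FR=S RL=W RR=S
t=15: phase=(5,1,7,3) vs β=4 → FL=W FR=S RL=W RR=S

t=1: FL=W FR=S RL=S RR=W
t=4: FL=S FR=W RL=W RR=S
t=6: FL=W FR=S RL=W RR=S
t=8: FL=W FR=S RL=S RR=W
t=9: FL=W FR=S RL=S RR=W
t=13: FL=S FR=W RL=W RR=S
t=14: FL=W FR=S RL=W RR=S
t=15: FL=W FR=S RL=W RR=S


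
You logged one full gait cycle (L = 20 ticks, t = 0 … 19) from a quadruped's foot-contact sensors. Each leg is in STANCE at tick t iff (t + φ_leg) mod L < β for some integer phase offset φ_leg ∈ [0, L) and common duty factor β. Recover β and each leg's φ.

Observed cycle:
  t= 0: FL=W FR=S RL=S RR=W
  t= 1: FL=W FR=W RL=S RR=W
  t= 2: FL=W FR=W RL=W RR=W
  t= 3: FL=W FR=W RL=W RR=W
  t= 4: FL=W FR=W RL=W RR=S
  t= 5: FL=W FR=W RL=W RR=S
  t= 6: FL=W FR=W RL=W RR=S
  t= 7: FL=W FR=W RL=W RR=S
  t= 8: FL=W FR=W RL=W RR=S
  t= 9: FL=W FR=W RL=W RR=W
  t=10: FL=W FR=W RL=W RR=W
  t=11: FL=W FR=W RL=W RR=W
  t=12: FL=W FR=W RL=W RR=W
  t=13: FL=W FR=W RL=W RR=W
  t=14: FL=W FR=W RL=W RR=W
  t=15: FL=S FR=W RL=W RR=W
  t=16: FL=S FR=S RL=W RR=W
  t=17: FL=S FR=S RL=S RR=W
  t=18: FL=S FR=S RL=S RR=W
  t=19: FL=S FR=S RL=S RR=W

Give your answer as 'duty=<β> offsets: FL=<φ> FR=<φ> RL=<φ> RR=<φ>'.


duty=5 offsets: FL=5 FR=4 RL=3 RR=16

duty β = stance ticks per leg = 5
FL: stance ticks = 5; W→S at t=15 → φ=5
FR: stance ticks = 5; W→S at t=16 → φ=4
RL: stance ticks = 5; W→S at t=17 → φ=3
RR: stance ticks = 5; W→S at t=4 → φ=16


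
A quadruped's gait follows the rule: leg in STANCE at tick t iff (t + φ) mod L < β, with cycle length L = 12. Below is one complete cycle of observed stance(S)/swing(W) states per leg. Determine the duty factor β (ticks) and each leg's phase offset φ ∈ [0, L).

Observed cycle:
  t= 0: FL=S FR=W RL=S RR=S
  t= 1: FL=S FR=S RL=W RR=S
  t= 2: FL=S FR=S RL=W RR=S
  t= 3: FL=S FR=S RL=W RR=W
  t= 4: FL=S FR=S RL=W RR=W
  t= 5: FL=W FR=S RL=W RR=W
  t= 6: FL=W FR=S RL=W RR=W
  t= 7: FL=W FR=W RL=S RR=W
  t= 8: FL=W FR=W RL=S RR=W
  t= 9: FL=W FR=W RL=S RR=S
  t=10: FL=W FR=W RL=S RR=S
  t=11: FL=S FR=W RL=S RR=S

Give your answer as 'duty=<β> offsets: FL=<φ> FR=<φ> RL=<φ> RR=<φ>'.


duty β = stance ticks per leg = 6
FL: stance ticks = 6; W→S at t=11 → φ=1
FR: stance ticks = 6; W→S at t=1 → φ=11
RL: stance ticks = 6; W→S at t=7 → φ=5
RR: stance ticks = 6; W→S at t=9 → φ=3

duty=6 offsets: FL=1 FR=11 RL=5 RR=3


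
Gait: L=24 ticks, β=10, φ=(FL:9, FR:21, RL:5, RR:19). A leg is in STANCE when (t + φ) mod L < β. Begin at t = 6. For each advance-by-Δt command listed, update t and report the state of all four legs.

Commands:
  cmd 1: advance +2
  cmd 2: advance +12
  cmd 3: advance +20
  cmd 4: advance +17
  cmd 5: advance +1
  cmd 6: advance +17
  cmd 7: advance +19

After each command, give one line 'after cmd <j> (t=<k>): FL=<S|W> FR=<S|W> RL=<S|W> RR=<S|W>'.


after cmd 1 (t=8): FL=W FR=S RL=W RR=S
after cmd 2 (t=20): FL=S FR=W RL=S RR=W
after cmd 3 (t=40): FL=S FR=W RL=W RR=W
after cmd 4 (t=57): FL=W FR=S RL=W RR=S
after cmd 5 (t=58): FL=W FR=S RL=W RR=S
after cmd 6 (t=75): FL=W FR=S RL=S RR=W
after cmd 7 (t=94): FL=S FR=W RL=S RR=W

start t=6: FL=W FR=S RL=W RR=S
cmd 1: advance +2 → t=8, phase=(17,5,13,3) → FL=W FR=S RL=W RR=S
cmd 2: advance +12 → t=20, phase=(5,17,1,15) → FL=S FR=W RL=S RR=W
cmd 3: advance +20 → t=40, phase=(1,13,21,11) → FL=S FR=W RL=W RR=W
cmd 4: advance +17 → t=57, phase=(18,6,14,4) → FL=W FR=S RL=W RR=S
cmd 5: advance +1 → t=58, phase=(19,7,15,5) → FL=W FR=S RL=W RR=S
cmd 6: advance +17 → t=75, phase=(12,0,8,22) → FL=W FR=S RL=S RR=W
cmd 7: advance +19 → t=94, phase=(7,19,3,17) → FL=S FR=W RL=S RR=W


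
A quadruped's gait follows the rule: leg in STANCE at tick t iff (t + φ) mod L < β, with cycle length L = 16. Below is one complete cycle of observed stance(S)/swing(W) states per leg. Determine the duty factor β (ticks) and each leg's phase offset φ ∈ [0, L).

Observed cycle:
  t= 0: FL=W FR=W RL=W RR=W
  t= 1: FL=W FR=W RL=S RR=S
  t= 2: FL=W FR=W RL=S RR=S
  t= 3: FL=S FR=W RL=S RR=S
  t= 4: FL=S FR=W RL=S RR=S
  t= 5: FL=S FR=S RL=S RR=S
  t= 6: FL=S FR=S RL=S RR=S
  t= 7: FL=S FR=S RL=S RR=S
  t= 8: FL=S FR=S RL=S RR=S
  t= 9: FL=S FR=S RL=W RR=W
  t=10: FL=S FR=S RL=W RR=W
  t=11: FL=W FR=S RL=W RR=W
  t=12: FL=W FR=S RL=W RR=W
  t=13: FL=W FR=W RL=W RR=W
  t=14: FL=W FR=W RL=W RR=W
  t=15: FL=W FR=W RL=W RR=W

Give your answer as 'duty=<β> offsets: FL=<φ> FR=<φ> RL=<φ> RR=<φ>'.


duty β = stance ticks per leg = 8
FL: stance ticks = 8; W→S at t=3 → φ=13
FR: stance ticks = 8; W→S at t=5 → φ=11
RL: stance ticks = 8; W→S at t=1 → φ=15
RR: stance ticks = 8; W→S at t=1 → φ=15

duty=8 offsets: FL=13 FR=11 RL=15 RR=15


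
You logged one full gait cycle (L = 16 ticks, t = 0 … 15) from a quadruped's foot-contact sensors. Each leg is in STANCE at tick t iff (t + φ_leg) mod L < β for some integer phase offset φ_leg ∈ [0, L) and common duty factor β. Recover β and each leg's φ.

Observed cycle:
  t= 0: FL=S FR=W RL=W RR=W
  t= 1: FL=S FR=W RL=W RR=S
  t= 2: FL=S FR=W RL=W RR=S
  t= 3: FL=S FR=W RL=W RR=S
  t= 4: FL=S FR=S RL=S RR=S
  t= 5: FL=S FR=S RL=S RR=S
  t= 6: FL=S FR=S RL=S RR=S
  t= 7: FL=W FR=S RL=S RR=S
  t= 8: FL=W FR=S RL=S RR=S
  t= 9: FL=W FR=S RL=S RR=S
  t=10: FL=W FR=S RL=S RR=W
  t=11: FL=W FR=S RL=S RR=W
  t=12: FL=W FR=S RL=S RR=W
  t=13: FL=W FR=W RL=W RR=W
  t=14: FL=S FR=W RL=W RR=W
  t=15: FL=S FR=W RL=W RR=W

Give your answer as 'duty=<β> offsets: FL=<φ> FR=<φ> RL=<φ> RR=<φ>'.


duty=9 offsets: FL=2 FR=12 RL=12 RR=15

duty β = stance ticks per leg = 9
FL: stance ticks = 9; W→S at t=14 → φ=2
FR: stance ticks = 9; W→S at t=4 → φ=12
RL: stance ticks = 9; W→S at t=4 → φ=12
RR: stance ticks = 9; W→S at t=1 → φ=15
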